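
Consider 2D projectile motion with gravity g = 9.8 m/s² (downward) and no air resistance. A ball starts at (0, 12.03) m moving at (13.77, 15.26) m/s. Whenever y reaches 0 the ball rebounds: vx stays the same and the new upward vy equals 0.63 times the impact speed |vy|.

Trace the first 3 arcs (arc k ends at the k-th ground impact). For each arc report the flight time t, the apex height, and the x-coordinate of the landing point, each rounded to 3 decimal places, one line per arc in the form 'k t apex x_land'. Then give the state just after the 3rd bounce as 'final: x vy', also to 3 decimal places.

1 3.766 23.911 51.860
2 2.783 9.490 90.187
3 1.754 3.767 114.333
final: 114.333 5.413

Arc 1: start y=12.030, vy=15.260 → t=3.766, apex=23.911, x_land=51.860, impact vy=-21.648
  bounce: vy ← 0.63·21.648 = 13.639
Arc 2: start y=0.000, vy=13.639 → t=2.783, apex=9.490, x_land=90.187, impact vy=-13.639
  bounce: vy ← 0.63·13.639 = 8.592
Arc 3: start y=0.000, vy=8.592 → t=1.754, apex=3.767, x_land=114.333, impact vy=-8.592
  bounce: vy ← 0.63·8.592 = 5.413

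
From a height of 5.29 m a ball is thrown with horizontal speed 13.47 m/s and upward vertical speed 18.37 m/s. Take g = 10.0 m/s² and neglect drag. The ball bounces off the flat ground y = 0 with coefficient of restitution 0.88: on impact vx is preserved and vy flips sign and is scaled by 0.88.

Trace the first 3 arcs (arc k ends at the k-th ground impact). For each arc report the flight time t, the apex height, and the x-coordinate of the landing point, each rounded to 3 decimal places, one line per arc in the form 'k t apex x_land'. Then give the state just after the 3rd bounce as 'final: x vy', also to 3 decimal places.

1 3.942 22.163 53.104
2 3.705 17.163 103.016
3 3.261 13.291 146.939
final: 146.939 14.347

Arc 1: start y=5.290, vy=18.370 → t=3.942, apex=22.163, x_land=53.104, impact vy=-21.054
  bounce: vy ← 0.88·21.054 = 18.527
Arc 2: start y=0.000, vy=18.527 → t=3.705, apex=17.163, x_land=103.016, impact vy=-18.527
  bounce: vy ← 0.88·18.527 = 16.304
Arc 3: start y=0.000, vy=16.304 → t=3.261, apex=13.291, x_land=146.939, impact vy=-16.304
  bounce: vy ← 0.88·16.304 = 14.347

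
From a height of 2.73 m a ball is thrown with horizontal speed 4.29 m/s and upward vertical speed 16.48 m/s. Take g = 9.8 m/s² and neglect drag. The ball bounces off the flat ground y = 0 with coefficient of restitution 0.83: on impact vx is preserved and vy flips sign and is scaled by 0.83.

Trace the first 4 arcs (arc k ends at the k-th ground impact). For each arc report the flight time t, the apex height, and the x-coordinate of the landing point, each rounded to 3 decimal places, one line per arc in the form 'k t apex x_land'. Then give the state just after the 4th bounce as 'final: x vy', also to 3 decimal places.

Arc 1: start y=2.730, vy=16.480 → t=3.521, apex=16.587, x_land=15.107, impact vy=-18.030
  bounce: vy ← 0.83·18.030 = 14.965
Arc 2: start y=0.000, vy=14.965 → t=3.054, apex=11.427, x_land=28.209, impact vy=-14.965
  bounce: vy ← 0.83·14.965 = 12.421
Arc 3: start y=0.000, vy=12.421 → t=2.535, apex=7.872, x_land=39.084, impact vy=-12.421
  bounce: vy ← 0.83·12.421 = 10.310
Arc 4: start y=0.000, vy=10.310 → t=2.104, apex=5.423, x_land=48.110, impact vy=-10.310
  bounce: vy ← 0.83·10.310 = 8.557

1 3.521 16.587 15.107
2 3.054 11.427 28.209
3 2.535 7.872 39.084
4 2.104 5.423 48.110
final: 48.110 8.557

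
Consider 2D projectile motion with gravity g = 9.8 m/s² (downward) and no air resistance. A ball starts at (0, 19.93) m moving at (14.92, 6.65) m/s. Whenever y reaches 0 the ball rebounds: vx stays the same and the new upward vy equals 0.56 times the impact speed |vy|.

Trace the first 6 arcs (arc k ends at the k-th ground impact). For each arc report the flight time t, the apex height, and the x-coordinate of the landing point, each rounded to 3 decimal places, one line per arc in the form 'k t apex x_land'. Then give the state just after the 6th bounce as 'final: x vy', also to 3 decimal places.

Arc 1: start y=19.930, vy=6.650 → t=2.806, apex=22.186, x_land=41.872, impact vy=-20.853
  bounce: vy ← 0.56·20.853 = 11.678
Arc 2: start y=0.000, vy=11.678 → t=2.383, apex=6.958, x_land=77.429, impact vy=-11.678
  bounce: vy ← 0.56·11.678 = 6.540
Arc 3: start y=0.000, vy=6.540 → t=1.335, apex=2.182, x_land=97.342, impact vy=-6.540
  bounce: vy ← 0.56·6.540 = 3.662
Arc 4: start y=0.000, vy=3.662 → t=0.747, apex=0.684, x_land=108.492, impact vy=-3.662
  bounce: vy ← 0.56·3.662 = 2.051
Arc 5: start y=0.000, vy=2.051 → t=0.419, apex=0.215, x_land=114.737, impact vy=-2.051
  bounce: vy ← 0.56·2.051 = 1.148
Arc 6: start y=0.000, vy=1.148 → t=0.234, apex=0.067, x_land=118.234, impact vy=-1.148
  bounce: vy ← 0.56·1.148 = 0.643

1 2.806 22.186 41.872
2 2.383 6.958 77.429
3 1.335 2.182 97.342
4 0.747 0.684 108.492
5 0.419 0.215 114.737
6 0.234 0.067 118.234
final: 118.234 0.643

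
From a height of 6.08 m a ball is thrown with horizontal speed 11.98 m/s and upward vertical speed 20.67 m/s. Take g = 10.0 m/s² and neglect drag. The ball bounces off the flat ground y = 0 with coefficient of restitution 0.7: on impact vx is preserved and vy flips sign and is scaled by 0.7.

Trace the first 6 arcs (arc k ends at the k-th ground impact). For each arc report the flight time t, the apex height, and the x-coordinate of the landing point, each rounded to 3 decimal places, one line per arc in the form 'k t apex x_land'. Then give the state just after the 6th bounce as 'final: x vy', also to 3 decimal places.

Arc 1: start y=6.080, vy=20.670 → t=4.410, apex=27.442, x_land=52.829, impact vy=-23.428
  bounce: vy ← 0.7·23.428 = 16.399
Arc 2: start y=0.000, vy=16.399 → t=3.280, apex=13.447, x_land=92.121, impact vy=-16.399
  bounce: vy ← 0.7·16.399 = 11.479
Arc 3: start y=0.000, vy=11.479 → t=2.296, apex=6.589, x_land=119.626, impact vy=-11.479
  bounce: vy ← 0.7·11.479 = 8.036
Arc 4: start y=0.000, vy=8.036 → t=1.607, apex=3.229, x_land=138.880, impact vy=-8.036
  bounce: vy ← 0.7·8.036 = 5.625
Arc 5: start y=0.000, vy=5.625 → t=1.125, apex=1.582, x_land=152.357, impact vy=-5.625
  bounce: vy ← 0.7·5.625 = 3.937
Arc 6: start y=0.000, vy=3.937 → t=0.787, apex=0.775, x_land=161.791, impact vy=-3.937
  bounce: vy ← 0.7·3.937 = 2.756

1 4.410 27.442 52.829
2 3.280 13.447 92.121
3 2.296 6.589 119.626
4 1.607 3.229 138.880
5 1.125 1.582 152.357
6 0.787 0.775 161.791
final: 161.791 2.756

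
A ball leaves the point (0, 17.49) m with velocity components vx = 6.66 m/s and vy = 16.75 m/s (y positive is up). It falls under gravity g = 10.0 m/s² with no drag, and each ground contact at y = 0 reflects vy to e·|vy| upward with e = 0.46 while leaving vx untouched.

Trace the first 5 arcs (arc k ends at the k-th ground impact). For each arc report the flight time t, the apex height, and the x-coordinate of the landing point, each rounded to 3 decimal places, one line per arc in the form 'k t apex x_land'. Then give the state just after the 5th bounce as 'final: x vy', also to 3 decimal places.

Arc 1: start y=17.490, vy=16.750 → t=4.186, apex=31.518, x_land=27.877, impact vy=-25.107
  bounce: vy ← 0.46·25.107 = 11.549
Arc 2: start y=0.000, vy=11.549 → t=2.310, apex=6.669, x_land=43.260, impact vy=-11.549
  bounce: vy ← 0.46·11.549 = 5.313
Arc 3: start y=0.000, vy=5.313 → t=1.063, apex=1.411, x_land=50.337, impact vy=-5.313
  bounce: vy ← 0.46·5.313 = 2.444
Arc 4: start y=0.000, vy=2.444 → t=0.489, apex=0.299, x_land=53.592, impact vy=-2.444
  bounce: vy ← 0.46·2.444 = 1.124
Arc 5: start y=0.000, vy=1.124 → t=0.225, apex=0.063, x_land=55.089, impact vy=-1.124
  bounce: vy ← 0.46·1.124 = 0.517

1 4.186 31.518 27.877
2 2.310 6.669 43.260
3 1.063 1.411 50.337
4 0.489 0.299 53.592
5 0.225 0.063 55.089
final: 55.089 0.517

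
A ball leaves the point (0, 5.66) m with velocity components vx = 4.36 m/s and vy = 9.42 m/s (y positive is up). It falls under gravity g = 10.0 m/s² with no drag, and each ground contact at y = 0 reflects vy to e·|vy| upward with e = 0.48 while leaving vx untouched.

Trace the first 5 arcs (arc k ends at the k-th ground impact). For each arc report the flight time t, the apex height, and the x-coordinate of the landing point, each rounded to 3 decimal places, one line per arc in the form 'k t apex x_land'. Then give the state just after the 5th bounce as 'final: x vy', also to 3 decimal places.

1 2.363 10.097 10.303
2 1.364 2.326 16.251
3 0.655 0.536 19.106
4 0.314 0.123 20.476
5 0.151 0.028 21.134
final: 21.134 0.362

Arc 1: start y=5.660, vy=9.420 → t=2.363, apex=10.097, x_land=10.303, impact vy=-14.210
  bounce: vy ← 0.48·14.210 = 6.821
Arc 2: start y=0.000, vy=6.821 → t=1.364, apex=2.326, x_land=16.251, impact vy=-6.821
  bounce: vy ← 0.48·6.821 = 3.274
Arc 3: start y=0.000, vy=3.274 → t=0.655, apex=0.536, x_land=19.106, impact vy=-3.274
  bounce: vy ← 0.48·3.274 = 1.572
Arc 4: start y=0.000, vy=1.572 → t=0.314, apex=0.123, x_land=20.476, impact vy=-1.572
  bounce: vy ← 0.48·1.572 = 0.754
Arc 5: start y=0.000, vy=0.754 → t=0.151, apex=0.028, x_land=21.134, impact vy=-0.754
  bounce: vy ← 0.48·0.754 = 0.362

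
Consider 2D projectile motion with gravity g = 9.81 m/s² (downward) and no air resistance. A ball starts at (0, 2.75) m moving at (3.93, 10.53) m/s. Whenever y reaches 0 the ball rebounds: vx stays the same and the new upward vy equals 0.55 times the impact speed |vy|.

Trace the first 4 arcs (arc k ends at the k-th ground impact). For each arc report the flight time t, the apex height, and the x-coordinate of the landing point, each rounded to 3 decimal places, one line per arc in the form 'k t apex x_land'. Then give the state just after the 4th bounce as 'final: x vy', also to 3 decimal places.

1 2.382 8.401 9.362
2 1.440 2.541 15.020
3 0.792 0.769 18.131
4 0.435 0.233 19.843
final: 19.843 1.175

Arc 1: start y=2.750, vy=10.530 → t=2.382, apex=8.401, x_land=9.362, impact vy=-12.839
  bounce: vy ← 0.55·12.839 = 7.061
Arc 2: start y=0.000, vy=7.061 → t=1.440, apex=2.541, x_land=15.020, impact vy=-7.061
  bounce: vy ← 0.55·7.061 = 3.884
Arc 3: start y=0.000, vy=3.884 → t=0.792, apex=0.769, x_land=18.131, impact vy=-3.884
  bounce: vy ← 0.55·3.884 = 2.136
Arc 4: start y=0.000, vy=2.136 → t=0.435, apex=0.233, x_land=19.843, impact vy=-2.136
  bounce: vy ← 0.55·2.136 = 1.175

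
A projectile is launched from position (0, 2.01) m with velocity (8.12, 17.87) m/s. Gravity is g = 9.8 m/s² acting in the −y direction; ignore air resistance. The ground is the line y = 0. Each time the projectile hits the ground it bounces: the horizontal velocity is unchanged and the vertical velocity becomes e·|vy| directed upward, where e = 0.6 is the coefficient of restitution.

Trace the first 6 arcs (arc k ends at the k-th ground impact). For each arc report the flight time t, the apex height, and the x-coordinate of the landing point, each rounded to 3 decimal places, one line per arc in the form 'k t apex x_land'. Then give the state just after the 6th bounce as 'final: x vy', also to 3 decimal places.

1 3.756 18.303 30.500
2 2.319 6.589 49.332
3 1.392 2.372 60.631
4 0.835 0.854 67.411
5 0.501 0.307 71.478
6 0.301 0.111 73.919
final: 73.919 0.884

Arc 1: start y=2.010, vy=17.870 → t=3.756, apex=18.303, x_land=30.500, impact vy=-18.940
  bounce: vy ← 0.6·18.940 = 11.364
Arc 2: start y=0.000, vy=11.364 → t=2.319, apex=6.589, x_land=49.332, impact vy=-11.364
  bounce: vy ← 0.6·11.364 = 6.818
Arc 3: start y=0.000, vy=6.818 → t=1.392, apex=2.372, x_land=60.631, impact vy=-6.818
  bounce: vy ← 0.6·6.818 = 4.091
Arc 4: start y=0.000, vy=4.091 → t=0.835, apex=0.854, x_land=67.411, impact vy=-4.091
  bounce: vy ← 0.6·4.091 = 2.455
Arc 5: start y=0.000, vy=2.455 → t=0.501, apex=0.307, x_land=71.478, impact vy=-2.455
  bounce: vy ← 0.6·2.455 = 1.473
Arc 6: start y=0.000, vy=1.473 → t=0.301, apex=0.111, x_land=73.919, impact vy=-1.473
  bounce: vy ← 0.6·1.473 = 0.884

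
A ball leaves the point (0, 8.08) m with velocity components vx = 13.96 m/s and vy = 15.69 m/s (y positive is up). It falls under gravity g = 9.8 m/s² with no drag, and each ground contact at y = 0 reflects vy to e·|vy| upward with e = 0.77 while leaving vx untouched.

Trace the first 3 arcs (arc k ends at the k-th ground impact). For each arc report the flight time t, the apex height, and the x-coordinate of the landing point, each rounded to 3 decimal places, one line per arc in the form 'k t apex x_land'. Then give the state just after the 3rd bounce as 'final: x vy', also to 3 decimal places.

Arc 1: start y=8.080, vy=15.690 → t=3.653, apex=20.640, x_land=51.001, impact vy=-20.113
  bounce: vy ← 0.77·20.113 = 15.487
Arc 2: start y=0.000, vy=15.487 → t=3.161, apex=12.237, x_land=95.124, impact vy=-15.487
  bounce: vy ← 0.77·15.487 = 11.925
Arc 3: start y=0.000, vy=11.925 → t=2.434, apex=7.256, x_land=129.099, impact vy=-11.925
  bounce: vy ← 0.77·11.925 = 9.182

1 3.653 20.640 51.001
2 3.161 12.237 95.124
3 2.434 7.256 129.099
final: 129.099 9.182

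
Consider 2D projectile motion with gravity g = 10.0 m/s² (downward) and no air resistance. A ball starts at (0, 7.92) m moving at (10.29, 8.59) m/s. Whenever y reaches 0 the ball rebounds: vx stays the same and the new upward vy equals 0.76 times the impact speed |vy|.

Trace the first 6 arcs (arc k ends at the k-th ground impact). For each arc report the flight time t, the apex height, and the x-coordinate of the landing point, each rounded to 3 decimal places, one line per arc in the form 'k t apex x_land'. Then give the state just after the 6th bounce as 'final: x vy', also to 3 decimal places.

Arc 1: start y=7.920, vy=8.590 → t=2.383, apex=11.609, x_land=24.519, impact vy=-15.238
  bounce: vy ← 0.76·15.238 = 11.581
Arc 2: start y=0.000, vy=11.581 → t=2.316, apex=6.706, x_land=48.352, impact vy=-11.581
  bounce: vy ← 0.76·11.581 = 8.801
Arc 3: start y=0.000, vy=8.801 → t=1.760, apex=3.873, x_land=66.465, impact vy=-8.801
  bounce: vy ← 0.76·8.801 = 6.689
Arc 4: start y=0.000, vy=6.689 → t=1.338, apex=2.237, x_land=80.231, impact vy=-6.689
  bounce: vy ← 0.76·6.689 = 5.084
Arc 5: start y=0.000, vy=5.084 → t=1.017, apex=1.292, x_land=90.693, impact vy=-5.084
  bounce: vy ← 0.76·5.084 = 3.864
Arc 6: start y=0.000, vy=3.864 → t=0.773, apex=0.746, x_land=98.644, impact vy=-3.864
  bounce: vy ← 0.76·3.864 = 2.936

1 2.383 11.609 24.519
2 2.316 6.706 48.352
3 1.760 3.873 66.465
4 1.338 2.237 80.231
5 1.017 1.292 90.693
6 0.773 0.746 98.644
final: 98.644 2.936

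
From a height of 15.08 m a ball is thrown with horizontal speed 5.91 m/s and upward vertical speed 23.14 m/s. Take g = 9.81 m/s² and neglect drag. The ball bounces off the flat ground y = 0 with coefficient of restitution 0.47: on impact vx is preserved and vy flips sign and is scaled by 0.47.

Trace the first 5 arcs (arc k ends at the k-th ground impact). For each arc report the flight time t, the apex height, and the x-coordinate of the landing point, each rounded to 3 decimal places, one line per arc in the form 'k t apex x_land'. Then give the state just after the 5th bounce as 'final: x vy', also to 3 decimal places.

Arc 1: start y=15.080, vy=23.140 → t=5.298, apex=42.372, x_land=31.311, impact vy=-28.833
  bounce: vy ← 0.47·28.833 = 13.551
Arc 2: start y=0.000, vy=13.551 → t=2.763, apex=9.360, x_land=47.639, impact vy=-13.551
  bounce: vy ← 0.47·13.551 = 6.369
Arc 3: start y=0.000, vy=6.369 → t=1.299, apex=2.068, x_land=55.313, impact vy=-6.369
  bounce: vy ← 0.47·6.369 = 2.994
Arc 4: start y=0.000, vy=2.994 → t=0.610, apex=0.457, x_land=58.920, impact vy=-2.994
  bounce: vy ← 0.47·2.994 = 1.407
Arc 5: start y=0.000, vy=1.407 → t=0.287, apex=0.101, x_land=60.615, impact vy=-1.407
  bounce: vy ← 0.47·1.407 = 0.661

1 5.298 42.372 31.311
2 2.763 9.360 47.639
3 1.299 2.068 55.313
4 0.610 0.457 58.920
5 0.287 0.101 60.615
final: 60.615 0.661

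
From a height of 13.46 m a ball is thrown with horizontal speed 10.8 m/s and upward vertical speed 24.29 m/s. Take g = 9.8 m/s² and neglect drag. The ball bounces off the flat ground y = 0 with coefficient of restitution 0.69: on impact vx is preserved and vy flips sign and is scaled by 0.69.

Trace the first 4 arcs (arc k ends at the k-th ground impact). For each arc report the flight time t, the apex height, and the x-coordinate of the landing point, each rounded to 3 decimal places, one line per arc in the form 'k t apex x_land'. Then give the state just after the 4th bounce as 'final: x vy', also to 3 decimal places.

Arc 1: start y=13.460, vy=24.290 → t=5.460, apex=43.562, x_land=58.970, impact vy=-29.220
  bounce: vy ← 0.69·29.220 = 20.162
Arc 2: start y=0.000, vy=20.162 → t=4.115, apex=20.740, x_land=103.409, impact vy=-20.162
  bounce: vy ← 0.69·20.162 = 13.912
Arc 3: start y=0.000, vy=13.912 → t=2.839, apex=9.874, x_land=134.072, impact vy=-13.912
  bounce: vy ← 0.69·13.912 = 9.599
Arc 4: start y=0.000, vy=9.599 → t=1.959, apex=4.701, x_land=155.229, impact vy=-9.599
  bounce: vy ← 0.69·9.599 = 6.623

1 5.460 43.562 58.970
2 4.115 20.740 103.409
3 2.839 9.874 134.072
4 1.959 4.701 155.229
final: 155.229 6.623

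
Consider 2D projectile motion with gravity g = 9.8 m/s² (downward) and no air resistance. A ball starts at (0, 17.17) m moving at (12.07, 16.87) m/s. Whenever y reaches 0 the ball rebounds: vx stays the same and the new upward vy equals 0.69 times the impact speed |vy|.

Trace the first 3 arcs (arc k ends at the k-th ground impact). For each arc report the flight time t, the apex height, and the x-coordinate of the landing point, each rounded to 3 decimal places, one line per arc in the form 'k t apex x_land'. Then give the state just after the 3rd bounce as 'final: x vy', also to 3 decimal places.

1 4.265 31.690 51.473
2 3.509 15.088 93.832
3 2.422 7.183 123.061
final: 123.061 8.187

Arc 1: start y=17.170, vy=16.870 → t=4.265, apex=31.690, x_land=51.473, impact vy=-24.922
  bounce: vy ← 0.69·24.922 = 17.196
Arc 2: start y=0.000, vy=17.196 → t=3.509, apex=15.088, x_land=93.832, impact vy=-17.196
  bounce: vy ← 0.69·17.196 = 11.866
Arc 3: start y=0.000, vy=11.866 → t=2.422, apex=7.183, x_land=123.061, impact vy=-11.866
  bounce: vy ← 0.69·11.866 = 8.187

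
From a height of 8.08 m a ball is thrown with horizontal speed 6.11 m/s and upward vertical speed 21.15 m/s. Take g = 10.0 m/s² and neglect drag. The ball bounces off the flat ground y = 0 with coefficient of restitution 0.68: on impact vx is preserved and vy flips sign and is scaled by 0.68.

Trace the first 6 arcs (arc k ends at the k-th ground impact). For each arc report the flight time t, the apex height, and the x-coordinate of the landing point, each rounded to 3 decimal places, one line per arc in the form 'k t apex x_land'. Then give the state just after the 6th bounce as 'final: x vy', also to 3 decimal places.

1 4.583 30.446 28.000
2 3.356 14.078 48.505
3 2.282 6.510 62.448
4 1.552 3.010 71.930
5 1.055 1.392 78.377
6 0.718 0.644 82.762
final: 82.762 2.440

Arc 1: start y=8.080, vy=21.150 → t=4.583, apex=30.446, x_land=28.000, impact vy=-24.676
  bounce: vy ← 0.68·24.676 = 16.780
Arc 2: start y=0.000, vy=16.780 → t=3.356, apex=14.078, x_land=48.505, impact vy=-16.780
  bounce: vy ← 0.68·16.780 = 11.410
Arc 3: start y=0.000, vy=11.410 → t=2.282, apex=6.510, x_land=62.448, impact vy=-11.410
  bounce: vy ← 0.68·11.410 = 7.759
Arc 4: start y=0.000, vy=7.759 → t=1.552, apex=3.010, x_land=71.930, impact vy=-7.759
  bounce: vy ← 0.68·7.759 = 5.276
Arc 5: start y=0.000, vy=5.276 → t=1.055, apex=1.392, x_land=78.377, impact vy=-5.276
  bounce: vy ← 0.68·5.276 = 3.588
Arc 6: start y=0.000, vy=3.588 → t=0.718, apex=0.644, x_land=82.762, impact vy=-3.588
  bounce: vy ← 0.68·3.588 = 2.440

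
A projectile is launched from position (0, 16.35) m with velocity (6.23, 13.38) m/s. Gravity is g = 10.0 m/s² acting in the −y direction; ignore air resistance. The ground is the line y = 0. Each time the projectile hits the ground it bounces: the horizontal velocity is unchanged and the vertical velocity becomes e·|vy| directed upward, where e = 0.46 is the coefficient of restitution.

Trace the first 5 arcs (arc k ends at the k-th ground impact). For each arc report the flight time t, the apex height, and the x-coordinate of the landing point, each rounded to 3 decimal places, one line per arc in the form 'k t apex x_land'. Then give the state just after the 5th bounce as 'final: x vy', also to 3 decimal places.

Arc 1: start y=16.350, vy=13.380 → t=3.587, apex=25.301, x_land=22.350, impact vy=-22.495
  bounce: vy ← 0.46·22.495 = 10.348
Arc 2: start y=0.000, vy=10.348 → t=2.070, apex=5.354, x_land=35.243, impact vy=-10.348
  bounce: vy ← 0.46·10.348 = 4.760
Arc 3: start y=0.000, vy=4.760 → t=0.952, apex=1.133, x_land=41.174, impact vy=-4.760
  bounce: vy ← 0.46·4.760 = 2.190
Arc 4: start y=0.000, vy=2.190 → t=0.438, apex=0.240, x_land=43.902, impact vy=-2.190
  bounce: vy ← 0.46·2.190 = 1.007
Arc 5: start y=0.000, vy=1.007 → t=0.201, apex=0.051, x_land=45.157, impact vy=-1.007
  bounce: vy ← 0.46·1.007 = 0.463

1 3.587 25.301 22.350
2 2.070 5.354 35.243
3 0.952 1.133 41.174
4 0.438 0.240 43.902
5 0.201 0.051 45.157
final: 45.157 0.463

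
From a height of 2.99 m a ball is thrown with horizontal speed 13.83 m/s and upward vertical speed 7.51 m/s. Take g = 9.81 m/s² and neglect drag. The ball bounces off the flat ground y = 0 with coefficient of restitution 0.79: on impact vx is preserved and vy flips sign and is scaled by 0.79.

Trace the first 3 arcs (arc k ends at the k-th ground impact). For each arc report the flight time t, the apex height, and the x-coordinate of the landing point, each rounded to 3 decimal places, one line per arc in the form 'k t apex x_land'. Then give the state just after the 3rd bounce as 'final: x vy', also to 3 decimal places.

Arc 1: start y=2.990, vy=7.510 → t=1.859, apex=5.865, x_land=25.710, impact vy=-10.727
  bounce: vy ← 0.79·10.727 = 8.474
Arc 2: start y=0.000, vy=8.474 → t=1.728, apex=3.660, x_land=49.603, impact vy=-8.474
  bounce: vy ← 0.79·8.474 = 6.695
Arc 3: start y=0.000, vy=6.695 → t=1.365, apex=2.284, x_land=68.479, impact vy=-6.695
  bounce: vy ← 0.79·6.695 = 5.289

1 1.859 5.865 25.710
2 1.728 3.660 49.603
3 1.365 2.284 68.479
final: 68.479 5.289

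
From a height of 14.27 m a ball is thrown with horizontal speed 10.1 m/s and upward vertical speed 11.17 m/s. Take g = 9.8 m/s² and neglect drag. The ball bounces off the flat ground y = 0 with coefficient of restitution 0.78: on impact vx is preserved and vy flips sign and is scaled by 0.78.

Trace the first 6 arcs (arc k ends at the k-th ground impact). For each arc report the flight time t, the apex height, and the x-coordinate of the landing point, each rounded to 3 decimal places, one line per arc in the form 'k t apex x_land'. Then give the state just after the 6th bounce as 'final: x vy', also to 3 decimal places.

Arc 1: start y=14.270, vy=11.170 → t=3.192, apex=20.636, x_land=32.239, impact vy=-20.111
  bounce: vy ← 0.78·20.111 = 15.687
Arc 2: start y=0.000, vy=15.687 → t=3.201, apex=12.555, x_land=64.573, impact vy=-15.687
  bounce: vy ← 0.78·15.687 = 12.236
Arc 3: start y=0.000, vy=12.236 → t=2.497, apex=7.638, x_land=89.793, impact vy=-12.236
  bounce: vy ← 0.78·12.236 = 9.544
Arc 4: start y=0.000, vy=9.544 → t=1.948, apex=4.647, x_land=109.465, impact vy=-9.544
  bounce: vy ← 0.78·9.544 = 7.444
Arc 5: start y=0.000, vy=7.444 → t=1.519, apex=2.827, x_land=124.809, impact vy=-7.444
  bounce: vy ← 0.78·7.444 = 5.806
Arc 6: start y=0.000, vy=5.806 → t=1.185, apex=1.720, x_land=136.778, impact vy=-5.806
  bounce: vy ← 0.78·5.806 = 4.529

1 3.192 20.636 32.239
2 3.201 12.555 64.573
3 2.497 7.638 89.793
4 1.948 4.647 109.465
5 1.519 2.827 124.809
6 1.185 1.720 136.778
final: 136.778 4.529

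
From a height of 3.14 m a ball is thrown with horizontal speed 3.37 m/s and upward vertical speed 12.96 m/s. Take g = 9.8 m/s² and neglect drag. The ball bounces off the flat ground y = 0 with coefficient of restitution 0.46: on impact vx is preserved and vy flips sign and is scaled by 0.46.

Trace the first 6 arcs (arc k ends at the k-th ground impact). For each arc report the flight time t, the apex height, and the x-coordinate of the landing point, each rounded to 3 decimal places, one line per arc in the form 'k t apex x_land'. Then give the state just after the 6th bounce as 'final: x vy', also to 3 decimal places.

Arc 1: start y=3.140, vy=12.960 → t=2.868, apex=11.709, x_land=9.666, impact vy=-15.149
  bounce: vy ← 0.46·15.149 = 6.969
Arc 2: start y=0.000, vy=6.969 → t=1.422, apex=2.478, x_land=14.459, impact vy=-6.969
  bounce: vy ← 0.46·6.969 = 3.206
Arc 3: start y=0.000, vy=3.206 → t=0.654, apex=0.524, x_land=16.664, impact vy=-3.206
  bounce: vy ← 0.46·3.206 = 1.475
Arc 4: start y=0.000, vy=1.475 → t=0.301, apex=0.111, x_land=17.678, impact vy=-1.475
  bounce: vy ← 0.46·1.475 = 0.678
Arc 5: start y=0.000, vy=0.678 → t=0.138, apex=0.023, x_land=18.144, impact vy=-0.678
  bounce: vy ← 0.46·0.678 = 0.312
Arc 6: start y=0.000, vy=0.312 → t=0.064, apex=0.005, x_land=18.359, impact vy=-0.312
  bounce: vy ← 0.46·0.312 = 0.144

1 2.868 11.709 9.666
2 1.422 2.478 14.459
3 0.654 0.524 16.664
4 0.301 0.111 17.678
5 0.138 0.023 18.144
6 0.064 0.005 18.359
final: 18.359 0.144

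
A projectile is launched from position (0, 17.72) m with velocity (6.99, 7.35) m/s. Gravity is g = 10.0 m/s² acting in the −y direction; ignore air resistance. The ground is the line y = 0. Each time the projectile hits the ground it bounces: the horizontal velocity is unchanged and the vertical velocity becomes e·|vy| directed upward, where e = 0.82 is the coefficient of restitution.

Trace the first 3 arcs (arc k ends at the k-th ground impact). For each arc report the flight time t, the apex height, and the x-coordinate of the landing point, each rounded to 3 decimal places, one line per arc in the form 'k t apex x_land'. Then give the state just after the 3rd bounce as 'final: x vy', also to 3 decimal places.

1 2.756 20.421 19.264
2 3.314 13.731 42.431
3 2.718 9.233 61.429
final: 61.429 11.143

Arc 1: start y=17.720, vy=7.350 → t=2.756, apex=20.421, x_land=19.264, impact vy=-20.209
  bounce: vy ← 0.82·20.209 = 16.572
Arc 2: start y=0.000, vy=16.572 → t=3.314, apex=13.731, x_land=42.431, impact vy=-16.572
  bounce: vy ← 0.82·16.572 = 13.589
Arc 3: start y=0.000, vy=13.589 → t=2.718, apex=9.233, x_land=61.429, impact vy=-13.589
  bounce: vy ← 0.82·13.589 = 11.143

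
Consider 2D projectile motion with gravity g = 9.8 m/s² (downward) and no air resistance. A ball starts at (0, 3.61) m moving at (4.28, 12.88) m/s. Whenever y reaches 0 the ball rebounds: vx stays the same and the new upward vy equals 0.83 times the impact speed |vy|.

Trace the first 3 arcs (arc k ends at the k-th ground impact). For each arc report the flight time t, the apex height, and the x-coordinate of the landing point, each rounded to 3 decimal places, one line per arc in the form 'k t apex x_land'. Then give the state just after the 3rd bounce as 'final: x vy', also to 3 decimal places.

Arc 1: start y=3.610, vy=12.880 → t=2.884, apex=12.074, x_land=12.344, impact vy=-15.383
  bounce: vy ← 0.83·15.383 = 12.768
Arc 2: start y=0.000, vy=12.768 → t=2.606, apex=8.318, x_land=23.496, impact vy=-12.768
  bounce: vy ← 0.83·12.768 = 10.598
Arc 3: start y=0.000, vy=10.598 → t=2.163, apex=5.730, x_land=32.753, impact vy=-10.598
  bounce: vy ← 0.83·10.598 = 8.796

1 2.884 12.074 12.344
2 2.606 8.318 23.496
3 2.163 5.730 32.753
final: 32.753 8.796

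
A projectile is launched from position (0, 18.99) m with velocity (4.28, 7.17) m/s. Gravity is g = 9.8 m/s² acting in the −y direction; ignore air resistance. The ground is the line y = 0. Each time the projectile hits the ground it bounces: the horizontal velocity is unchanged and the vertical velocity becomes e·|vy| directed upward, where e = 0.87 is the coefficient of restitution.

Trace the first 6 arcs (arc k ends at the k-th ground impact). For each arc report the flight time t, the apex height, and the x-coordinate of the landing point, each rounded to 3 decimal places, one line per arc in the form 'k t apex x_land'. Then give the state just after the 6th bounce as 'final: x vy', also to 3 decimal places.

1 2.832 21.613 12.120
2 3.654 16.359 27.761
3 3.179 12.382 41.368
4 2.766 9.372 53.206
5 2.406 7.094 63.506
6 2.094 5.369 72.466
final: 72.466 8.925

Arc 1: start y=18.990, vy=7.170 → t=2.832, apex=21.613, x_land=12.120, impact vy=-20.582
  bounce: vy ← 0.87·20.582 = 17.906
Arc 2: start y=0.000, vy=17.906 → t=3.654, apex=16.359, x_land=27.761, impact vy=-17.906
  bounce: vy ← 0.87·17.906 = 15.578
Arc 3: start y=0.000, vy=15.578 → t=3.179, apex=12.382, x_land=41.368, impact vy=-15.578
  bounce: vy ← 0.87·15.578 = 13.553
Arc 4: start y=0.000, vy=13.553 → t=2.766, apex=9.372, x_land=53.206, impact vy=-13.553
  bounce: vy ← 0.87·13.553 = 11.791
Arc 5: start y=0.000, vy=11.791 → t=2.406, apex=7.094, x_land=63.506, impact vy=-11.791
  bounce: vy ← 0.87·11.791 = 10.258
Arc 6: start y=0.000, vy=10.258 → t=2.094, apex=5.369, x_land=72.466, impact vy=-10.258
  bounce: vy ← 0.87·10.258 = 8.925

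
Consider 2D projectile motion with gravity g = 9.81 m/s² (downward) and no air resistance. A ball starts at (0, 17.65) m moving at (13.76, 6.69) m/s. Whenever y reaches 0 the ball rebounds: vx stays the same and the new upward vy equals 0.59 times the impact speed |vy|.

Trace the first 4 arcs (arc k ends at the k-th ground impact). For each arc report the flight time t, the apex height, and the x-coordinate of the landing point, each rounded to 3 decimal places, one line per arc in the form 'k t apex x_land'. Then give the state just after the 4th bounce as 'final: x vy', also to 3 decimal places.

Arc 1: start y=17.650, vy=6.690 → t=2.698, apex=19.931, x_land=37.121, impact vy=-19.775
  bounce: vy ← 0.59·19.775 = 11.667
Arc 2: start y=0.000, vy=11.667 → t=2.379, apex=6.938, x_land=69.851, impact vy=-11.667
  bounce: vy ← 0.59·11.667 = 6.884
Arc 3: start y=0.000, vy=6.884 → t=1.403, apex=2.415, x_land=89.162, impact vy=-6.884
  bounce: vy ← 0.59·6.884 = 4.061
Arc 4: start y=0.000, vy=4.061 → t=0.828, apex=0.841, x_land=100.555, impact vy=-4.061
  bounce: vy ← 0.59·4.061 = 2.396

1 2.698 19.931 37.121
2 2.379 6.938 69.851
3 1.403 2.415 89.162
4 0.828 0.841 100.555
final: 100.555 2.396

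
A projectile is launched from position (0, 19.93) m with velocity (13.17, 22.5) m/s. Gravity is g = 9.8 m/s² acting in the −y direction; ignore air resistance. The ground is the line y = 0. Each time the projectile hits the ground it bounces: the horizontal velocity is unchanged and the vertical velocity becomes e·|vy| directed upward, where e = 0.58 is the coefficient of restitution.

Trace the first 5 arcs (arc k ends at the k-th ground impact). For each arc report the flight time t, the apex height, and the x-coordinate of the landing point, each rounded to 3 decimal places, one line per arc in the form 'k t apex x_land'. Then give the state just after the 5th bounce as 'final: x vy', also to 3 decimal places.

Arc 1: start y=19.930, vy=22.500 → t=5.352, apex=45.759, x_land=70.484, impact vy=-29.948
  bounce: vy ← 0.58·29.948 = 17.370
Arc 2: start y=0.000, vy=17.370 → t=3.545, apex=15.393, x_land=117.169, impact vy=-17.370
  bounce: vy ← 0.58·17.370 = 10.074
Arc 3: start y=0.000, vy=10.074 → t=2.056, apex=5.178, x_land=144.247, impact vy=-10.074
  bounce: vy ← 0.58·10.074 = 5.843
Arc 4: start y=0.000, vy=5.843 → t=1.192, apex=1.742, x_land=159.952, impact vy=-5.843
  bounce: vy ← 0.58·5.843 = 3.389
Arc 5: start y=0.000, vy=3.389 → t=0.692, apex=0.586, x_land=169.061, impact vy=-3.389
  bounce: vy ← 0.58·3.389 = 1.966

1 5.352 45.759 70.484
2 3.545 15.393 117.169
3 2.056 5.178 144.247
4 1.192 1.742 159.952
5 0.692 0.586 169.061
final: 169.061 1.966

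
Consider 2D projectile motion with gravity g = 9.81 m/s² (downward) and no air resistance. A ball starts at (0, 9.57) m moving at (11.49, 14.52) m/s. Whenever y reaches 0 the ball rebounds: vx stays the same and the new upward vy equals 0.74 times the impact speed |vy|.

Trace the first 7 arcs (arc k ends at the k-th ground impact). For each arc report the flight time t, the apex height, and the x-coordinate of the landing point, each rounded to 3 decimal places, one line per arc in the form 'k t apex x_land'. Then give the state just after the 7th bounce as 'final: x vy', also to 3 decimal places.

1 3.515 20.316 40.390
2 3.012 11.125 74.999
3 2.229 6.092 100.609
4 1.649 3.336 119.560
5 1.221 1.827 133.584
6 0.903 1.000 143.962
7 0.668 0.548 151.641
final: 151.641 2.426

Arc 1: start y=9.570, vy=14.520 → t=3.515, apex=20.316, x_land=40.390, impact vy=-19.965
  bounce: vy ← 0.74·19.965 = 14.774
Arc 2: start y=0.000, vy=14.774 → t=3.012, apex=11.125, x_land=74.999, impact vy=-14.774
  bounce: vy ← 0.74·14.774 = 10.933
Arc 3: start y=0.000, vy=10.933 → t=2.229, apex=6.092, x_land=100.609, impact vy=-10.933
  bounce: vy ← 0.74·10.933 = 8.090
Arc 4: start y=0.000, vy=8.090 → t=1.649, apex=3.336, x_land=119.560, impact vy=-8.090
  bounce: vy ← 0.74·8.090 = 5.987
Arc 5: start y=0.000, vy=5.987 → t=1.221, apex=1.827, x_land=133.584, impact vy=-5.987
  bounce: vy ← 0.74·5.987 = 4.430
Arc 6: start y=0.000, vy=4.430 → t=0.903, apex=1.000, x_land=143.962, impact vy=-4.430
  bounce: vy ← 0.74·4.430 = 3.278
Arc 7: start y=0.000, vy=3.278 → t=0.668, apex=0.548, x_land=151.641, impact vy=-3.278
  bounce: vy ← 0.74·3.278 = 2.426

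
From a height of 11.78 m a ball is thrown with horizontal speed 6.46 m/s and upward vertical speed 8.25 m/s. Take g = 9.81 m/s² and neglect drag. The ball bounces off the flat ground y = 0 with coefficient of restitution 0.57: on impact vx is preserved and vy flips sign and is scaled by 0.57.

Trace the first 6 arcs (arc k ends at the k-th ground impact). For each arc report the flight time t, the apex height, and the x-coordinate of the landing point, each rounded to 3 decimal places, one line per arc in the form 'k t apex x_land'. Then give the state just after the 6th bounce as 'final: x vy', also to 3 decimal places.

Arc 1: start y=11.780, vy=8.250 → t=2.604, apex=15.249, x_land=16.823, impact vy=-17.297
  bounce: vy ← 0.57·17.297 = 9.859
Arc 2: start y=0.000, vy=9.859 → t=2.010, apex=4.954, x_land=29.808, impact vy=-9.859
  bounce: vy ← 0.57·9.859 = 5.620
Arc 3: start y=0.000, vy=5.620 → t=1.146, apex=1.610, x_land=37.209, impact vy=-5.620
  bounce: vy ← 0.57·5.620 = 3.203
Arc 4: start y=0.000, vy=3.203 → t=0.653, apex=0.523, x_land=41.428, impact vy=-3.203
  bounce: vy ← 0.57·3.203 = 1.826
Arc 5: start y=0.000, vy=1.826 → t=0.372, apex=0.170, x_land=43.833, impact vy=-1.826
  bounce: vy ← 0.57·1.826 = 1.041
Arc 6: start y=0.000, vy=1.041 → t=0.212, apex=0.055, x_land=45.204, impact vy=-1.041
  bounce: vy ← 0.57·1.041 = 0.593

1 2.604 15.249 16.823
2 2.010 4.954 29.808
3 1.146 1.610 37.209
4 0.653 0.523 41.428
5 0.372 0.170 43.833
6 0.212 0.055 45.204
final: 45.204 0.593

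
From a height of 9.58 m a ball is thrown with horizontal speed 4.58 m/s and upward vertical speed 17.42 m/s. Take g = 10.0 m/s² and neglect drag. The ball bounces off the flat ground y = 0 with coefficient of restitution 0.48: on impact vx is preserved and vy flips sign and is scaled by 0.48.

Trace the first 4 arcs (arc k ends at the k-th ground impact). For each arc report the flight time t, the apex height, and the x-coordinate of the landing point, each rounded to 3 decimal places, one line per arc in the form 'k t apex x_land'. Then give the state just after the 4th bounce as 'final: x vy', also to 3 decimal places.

1 3.967 24.753 18.169
2 2.136 5.703 27.952
3 1.025 1.314 32.647
4 0.492 0.303 34.901
final: 34.901 1.181

Arc 1: start y=9.580, vy=17.420 → t=3.967, apex=24.753, x_land=18.169, impact vy=-22.250
  bounce: vy ← 0.48·22.250 = 10.680
Arc 2: start y=0.000, vy=10.680 → t=2.136, apex=5.703, x_land=27.952, impact vy=-10.680
  bounce: vy ← 0.48·10.680 = 5.126
Arc 3: start y=0.000, vy=5.126 → t=1.025, apex=1.314, x_land=32.647, impact vy=-5.126
  bounce: vy ← 0.48·5.126 = 2.461
Arc 4: start y=0.000, vy=2.461 → t=0.492, apex=0.303, x_land=34.901, impact vy=-2.461
  bounce: vy ← 0.48·2.461 = 1.181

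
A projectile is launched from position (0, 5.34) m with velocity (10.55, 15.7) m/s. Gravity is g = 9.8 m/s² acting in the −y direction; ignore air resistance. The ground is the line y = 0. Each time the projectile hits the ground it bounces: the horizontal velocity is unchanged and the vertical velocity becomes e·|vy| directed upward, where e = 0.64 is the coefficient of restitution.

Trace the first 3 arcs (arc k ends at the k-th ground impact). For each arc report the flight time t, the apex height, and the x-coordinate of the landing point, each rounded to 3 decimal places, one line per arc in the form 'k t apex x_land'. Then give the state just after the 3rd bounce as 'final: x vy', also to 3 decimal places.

1 3.514 17.916 37.075
2 2.448 7.338 62.896
3 1.566 3.006 79.422
final: 79.422 4.912

Arc 1: start y=5.340, vy=15.700 → t=3.514, apex=17.916, x_land=37.075, impact vy=-18.739
  bounce: vy ← 0.64·18.739 = 11.993
Arc 2: start y=0.000, vy=11.993 → t=2.448, apex=7.338, x_land=62.896, impact vy=-11.993
  bounce: vy ← 0.64·11.993 = 7.676
Arc 3: start y=0.000, vy=7.676 → t=1.566, apex=3.006, x_land=79.422, impact vy=-7.676
  bounce: vy ← 0.64·7.676 = 4.912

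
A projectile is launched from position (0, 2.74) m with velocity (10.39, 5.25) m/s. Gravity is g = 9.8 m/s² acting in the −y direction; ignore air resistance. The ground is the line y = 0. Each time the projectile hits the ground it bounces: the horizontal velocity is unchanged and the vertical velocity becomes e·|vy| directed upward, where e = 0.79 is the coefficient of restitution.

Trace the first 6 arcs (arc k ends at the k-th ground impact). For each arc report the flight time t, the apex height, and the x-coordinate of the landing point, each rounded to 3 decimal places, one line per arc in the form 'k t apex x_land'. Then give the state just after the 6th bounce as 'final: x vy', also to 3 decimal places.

1 1.456 4.146 15.124
2 1.453 2.588 30.224
3 1.148 1.615 42.154
4 0.907 1.008 51.579
5 0.717 0.629 59.024
6 0.566 0.393 64.906
final: 64.906 2.191

Arc 1: start y=2.740, vy=5.250 → t=1.456, apex=4.146, x_land=15.124, impact vy=-9.015
  bounce: vy ← 0.79·9.015 = 7.122
Arc 2: start y=0.000, vy=7.122 → t=1.453, apex=2.588, x_land=30.224, impact vy=-7.122
  bounce: vy ← 0.79·7.122 = 5.626
Arc 3: start y=0.000, vy=5.626 → t=1.148, apex=1.615, x_land=42.154, impact vy=-5.626
  bounce: vy ← 0.79·5.626 = 4.445
Arc 4: start y=0.000, vy=4.445 → t=0.907, apex=1.008, x_land=51.579, impact vy=-4.445
  bounce: vy ← 0.79·4.445 = 3.511
Arc 5: start y=0.000, vy=3.511 → t=0.717, apex=0.629, x_land=59.024, impact vy=-3.511
  bounce: vy ← 0.79·3.511 = 2.774
Arc 6: start y=0.000, vy=2.774 → t=0.566, apex=0.393, x_land=64.906, impact vy=-2.774
  bounce: vy ← 0.79·2.774 = 2.191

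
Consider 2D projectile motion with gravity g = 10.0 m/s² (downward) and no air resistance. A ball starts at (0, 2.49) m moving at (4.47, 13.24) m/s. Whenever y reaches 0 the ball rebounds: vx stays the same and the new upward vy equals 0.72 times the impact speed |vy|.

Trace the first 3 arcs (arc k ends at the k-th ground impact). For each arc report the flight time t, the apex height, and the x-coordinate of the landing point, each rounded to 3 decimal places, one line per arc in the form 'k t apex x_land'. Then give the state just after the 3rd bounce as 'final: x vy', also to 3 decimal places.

Arc 1: start y=2.490, vy=13.240 → t=2.824, apex=11.255, x_land=12.625, impact vy=-15.003
  bounce: vy ← 0.72·15.003 = 10.802
Arc 2: start y=0.000, vy=10.802 → t=2.160, apex=5.835, x_land=22.282, impact vy=-10.802
  bounce: vy ← 0.72·10.802 = 7.778
Arc 3: start y=0.000, vy=7.778 → t=1.556, apex=3.025, x_land=29.235, impact vy=-7.778
  bounce: vy ← 0.72·7.778 = 5.600

1 2.824 11.255 12.625
2 2.160 5.835 22.282
3 1.556 3.025 29.235
final: 29.235 5.600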